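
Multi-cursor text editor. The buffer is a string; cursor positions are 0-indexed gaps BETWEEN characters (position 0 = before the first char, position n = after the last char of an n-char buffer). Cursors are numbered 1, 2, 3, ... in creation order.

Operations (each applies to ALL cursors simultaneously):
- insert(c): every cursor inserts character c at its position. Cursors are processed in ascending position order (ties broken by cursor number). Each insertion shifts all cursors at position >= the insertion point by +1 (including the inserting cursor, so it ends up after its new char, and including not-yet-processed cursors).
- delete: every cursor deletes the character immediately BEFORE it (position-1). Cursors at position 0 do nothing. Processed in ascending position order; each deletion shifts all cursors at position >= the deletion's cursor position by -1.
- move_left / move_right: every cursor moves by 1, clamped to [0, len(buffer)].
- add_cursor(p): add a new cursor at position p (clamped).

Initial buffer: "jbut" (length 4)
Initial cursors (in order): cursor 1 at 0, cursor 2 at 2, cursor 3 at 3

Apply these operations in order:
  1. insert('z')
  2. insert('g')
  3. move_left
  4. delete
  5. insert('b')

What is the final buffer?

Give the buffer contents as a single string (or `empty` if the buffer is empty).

Answer: bgjbbgubgt

Derivation:
After op 1 (insert('z')): buffer="zjbzuzt" (len 7), cursors c1@1 c2@4 c3@6, authorship 1..2.3.
After op 2 (insert('g')): buffer="zgjbzguzgt" (len 10), cursors c1@2 c2@6 c3@9, authorship 11..22.33.
After op 3 (move_left): buffer="zgjbzguzgt" (len 10), cursors c1@1 c2@5 c3@8, authorship 11..22.33.
After op 4 (delete): buffer="gjbgugt" (len 7), cursors c1@0 c2@3 c3@5, authorship 1..2.3.
After op 5 (insert('b')): buffer="bgjbbgubgt" (len 10), cursors c1@1 c2@5 c3@8, authorship 11..22.33.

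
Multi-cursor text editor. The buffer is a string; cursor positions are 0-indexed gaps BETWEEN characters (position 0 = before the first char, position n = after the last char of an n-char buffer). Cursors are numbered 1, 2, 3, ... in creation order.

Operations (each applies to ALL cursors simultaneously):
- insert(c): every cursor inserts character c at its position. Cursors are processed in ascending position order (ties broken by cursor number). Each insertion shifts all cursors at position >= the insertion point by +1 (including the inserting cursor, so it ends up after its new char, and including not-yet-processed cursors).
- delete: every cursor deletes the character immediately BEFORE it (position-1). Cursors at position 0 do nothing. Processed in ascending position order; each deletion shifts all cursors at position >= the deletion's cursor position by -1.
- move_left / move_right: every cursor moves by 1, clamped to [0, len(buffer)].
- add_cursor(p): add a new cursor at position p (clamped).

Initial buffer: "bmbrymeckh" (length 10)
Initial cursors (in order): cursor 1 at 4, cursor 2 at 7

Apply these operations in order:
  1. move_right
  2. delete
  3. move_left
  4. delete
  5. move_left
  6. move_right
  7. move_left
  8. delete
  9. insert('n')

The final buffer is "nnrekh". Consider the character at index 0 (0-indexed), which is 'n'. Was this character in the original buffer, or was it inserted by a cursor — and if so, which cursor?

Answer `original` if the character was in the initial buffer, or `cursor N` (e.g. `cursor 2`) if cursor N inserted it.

Answer: cursor 1

Derivation:
After op 1 (move_right): buffer="bmbrymeckh" (len 10), cursors c1@5 c2@8, authorship ..........
After op 2 (delete): buffer="bmbrmekh" (len 8), cursors c1@4 c2@6, authorship ........
After op 3 (move_left): buffer="bmbrmekh" (len 8), cursors c1@3 c2@5, authorship ........
After op 4 (delete): buffer="bmrekh" (len 6), cursors c1@2 c2@3, authorship ......
After op 5 (move_left): buffer="bmrekh" (len 6), cursors c1@1 c2@2, authorship ......
After op 6 (move_right): buffer="bmrekh" (len 6), cursors c1@2 c2@3, authorship ......
After op 7 (move_left): buffer="bmrekh" (len 6), cursors c1@1 c2@2, authorship ......
After op 8 (delete): buffer="rekh" (len 4), cursors c1@0 c2@0, authorship ....
After op 9 (insert('n')): buffer="nnrekh" (len 6), cursors c1@2 c2@2, authorship 12....
Authorship (.=original, N=cursor N): 1 2 . . . .
Index 0: author = 1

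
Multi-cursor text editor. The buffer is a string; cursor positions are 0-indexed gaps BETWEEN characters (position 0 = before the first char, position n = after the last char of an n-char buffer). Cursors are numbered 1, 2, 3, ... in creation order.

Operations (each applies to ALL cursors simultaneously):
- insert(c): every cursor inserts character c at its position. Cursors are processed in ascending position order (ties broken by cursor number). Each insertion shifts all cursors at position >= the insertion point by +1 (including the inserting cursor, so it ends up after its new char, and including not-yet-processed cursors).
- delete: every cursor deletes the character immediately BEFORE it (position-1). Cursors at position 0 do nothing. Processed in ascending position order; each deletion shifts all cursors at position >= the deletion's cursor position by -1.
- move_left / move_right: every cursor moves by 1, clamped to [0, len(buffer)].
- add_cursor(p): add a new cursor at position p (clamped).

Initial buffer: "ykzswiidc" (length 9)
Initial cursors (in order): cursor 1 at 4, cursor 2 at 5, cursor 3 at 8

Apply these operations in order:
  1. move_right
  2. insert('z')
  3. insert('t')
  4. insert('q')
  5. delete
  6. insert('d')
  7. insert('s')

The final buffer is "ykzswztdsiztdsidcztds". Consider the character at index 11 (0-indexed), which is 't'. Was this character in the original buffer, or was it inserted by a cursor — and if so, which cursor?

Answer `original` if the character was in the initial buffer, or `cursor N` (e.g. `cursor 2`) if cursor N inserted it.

After op 1 (move_right): buffer="ykzswiidc" (len 9), cursors c1@5 c2@6 c3@9, authorship .........
After op 2 (insert('z')): buffer="ykzswzizidcz" (len 12), cursors c1@6 c2@8 c3@12, authorship .....1.2...3
After op 3 (insert('t')): buffer="ykzswztiztidczt" (len 15), cursors c1@7 c2@10 c3@15, authorship .....11.22...33
After op 4 (insert('q')): buffer="ykzswztqiztqidcztq" (len 18), cursors c1@8 c2@12 c3@18, authorship .....111.222...333
After op 5 (delete): buffer="ykzswztiztidczt" (len 15), cursors c1@7 c2@10 c3@15, authorship .....11.22...33
After op 6 (insert('d')): buffer="ykzswztdiztdidcztd" (len 18), cursors c1@8 c2@12 c3@18, authorship .....111.222...333
After op 7 (insert('s')): buffer="ykzswztdsiztdsidcztds" (len 21), cursors c1@9 c2@14 c3@21, authorship .....1111.2222...3333
Authorship (.=original, N=cursor N): . . . . . 1 1 1 1 . 2 2 2 2 . . . 3 3 3 3
Index 11: author = 2

Answer: cursor 2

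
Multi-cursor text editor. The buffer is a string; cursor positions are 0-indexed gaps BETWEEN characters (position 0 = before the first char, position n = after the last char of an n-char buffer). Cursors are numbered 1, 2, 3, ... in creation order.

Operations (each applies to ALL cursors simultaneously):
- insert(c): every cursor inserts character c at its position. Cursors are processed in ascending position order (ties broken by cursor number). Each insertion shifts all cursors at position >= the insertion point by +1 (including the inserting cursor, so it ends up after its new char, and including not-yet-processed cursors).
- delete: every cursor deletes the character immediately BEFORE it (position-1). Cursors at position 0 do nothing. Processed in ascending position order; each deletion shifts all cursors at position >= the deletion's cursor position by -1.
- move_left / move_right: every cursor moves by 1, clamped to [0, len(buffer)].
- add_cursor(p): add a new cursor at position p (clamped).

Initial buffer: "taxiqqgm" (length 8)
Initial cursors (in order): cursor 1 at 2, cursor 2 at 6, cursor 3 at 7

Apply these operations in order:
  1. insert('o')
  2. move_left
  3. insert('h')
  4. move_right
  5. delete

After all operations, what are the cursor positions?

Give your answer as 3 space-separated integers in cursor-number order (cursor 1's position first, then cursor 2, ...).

Answer: 3 8 10

Derivation:
After op 1 (insert('o')): buffer="taoxiqqogom" (len 11), cursors c1@3 c2@8 c3@10, authorship ..1....2.3.
After op 2 (move_left): buffer="taoxiqqogom" (len 11), cursors c1@2 c2@7 c3@9, authorship ..1....2.3.
After op 3 (insert('h')): buffer="tahoxiqqhoghom" (len 14), cursors c1@3 c2@9 c3@12, authorship ..11....22.33.
After op 4 (move_right): buffer="tahoxiqqhoghom" (len 14), cursors c1@4 c2@10 c3@13, authorship ..11....22.33.
After op 5 (delete): buffer="tahxiqqhghm" (len 11), cursors c1@3 c2@8 c3@10, authorship ..1....2.3.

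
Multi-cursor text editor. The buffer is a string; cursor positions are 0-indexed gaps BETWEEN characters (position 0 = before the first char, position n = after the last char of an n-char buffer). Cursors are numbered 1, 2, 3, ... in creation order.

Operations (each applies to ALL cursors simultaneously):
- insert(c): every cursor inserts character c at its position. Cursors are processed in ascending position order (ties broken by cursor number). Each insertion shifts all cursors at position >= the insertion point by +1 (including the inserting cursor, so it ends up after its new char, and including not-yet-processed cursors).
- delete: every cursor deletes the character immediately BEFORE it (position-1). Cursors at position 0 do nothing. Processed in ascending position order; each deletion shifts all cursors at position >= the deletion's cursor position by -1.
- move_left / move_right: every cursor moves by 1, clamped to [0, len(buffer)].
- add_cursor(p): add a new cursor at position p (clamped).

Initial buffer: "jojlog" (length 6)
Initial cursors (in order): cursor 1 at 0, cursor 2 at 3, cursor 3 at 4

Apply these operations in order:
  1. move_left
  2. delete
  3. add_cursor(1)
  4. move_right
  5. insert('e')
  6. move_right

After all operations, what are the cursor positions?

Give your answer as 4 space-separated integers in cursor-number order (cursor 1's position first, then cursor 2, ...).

Answer: 3 7 7 7

Derivation:
After op 1 (move_left): buffer="jojlog" (len 6), cursors c1@0 c2@2 c3@3, authorship ......
After op 2 (delete): buffer="jlog" (len 4), cursors c1@0 c2@1 c3@1, authorship ....
After op 3 (add_cursor(1)): buffer="jlog" (len 4), cursors c1@0 c2@1 c3@1 c4@1, authorship ....
After op 4 (move_right): buffer="jlog" (len 4), cursors c1@1 c2@2 c3@2 c4@2, authorship ....
After op 5 (insert('e')): buffer="jeleeeog" (len 8), cursors c1@2 c2@6 c3@6 c4@6, authorship .1.234..
After op 6 (move_right): buffer="jeleeeog" (len 8), cursors c1@3 c2@7 c3@7 c4@7, authorship .1.234..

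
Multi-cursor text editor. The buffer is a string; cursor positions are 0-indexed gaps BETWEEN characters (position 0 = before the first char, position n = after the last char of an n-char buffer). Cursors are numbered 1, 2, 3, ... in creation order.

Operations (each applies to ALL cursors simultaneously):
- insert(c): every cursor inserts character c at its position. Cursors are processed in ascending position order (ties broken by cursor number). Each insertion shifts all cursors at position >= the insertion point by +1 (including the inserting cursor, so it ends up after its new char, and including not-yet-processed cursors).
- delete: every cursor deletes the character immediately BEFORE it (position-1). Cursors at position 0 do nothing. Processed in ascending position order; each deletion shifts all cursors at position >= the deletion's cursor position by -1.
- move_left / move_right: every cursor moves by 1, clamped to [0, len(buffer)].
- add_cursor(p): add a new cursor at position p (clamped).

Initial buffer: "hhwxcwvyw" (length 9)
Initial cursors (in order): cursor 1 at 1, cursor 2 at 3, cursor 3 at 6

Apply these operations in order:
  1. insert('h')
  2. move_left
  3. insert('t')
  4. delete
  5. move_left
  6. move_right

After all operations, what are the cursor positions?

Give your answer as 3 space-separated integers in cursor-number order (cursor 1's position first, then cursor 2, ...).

Answer: 1 4 8

Derivation:
After op 1 (insert('h')): buffer="hhhwhxcwhvyw" (len 12), cursors c1@2 c2@5 c3@9, authorship .1..2...3...
After op 2 (move_left): buffer="hhhwhxcwhvyw" (len 12), cursors c1@1 c2@4 c3@8, authorship .1..2...3...
After op 3 (insert('t')): buffer="hthhwthxcwthvyw" (len 15), cursors c1@2 c2@6 c3@11, authorship .11..22...33...
After op 4 (delete): buffer="hhhwhxcwhvyw" (len 12), cursors c1@1 c2@4 c3@8, authorship .1..2...3...
After op 5 (move_left): buffer="hhhwhxcwhvyw" (len 12), cursors c1@0 c2@3 c3@7, authorship .1..2...3...
After op 6 (move_right): buffer="hhhwhxcwhvyw" (len 12), cursors c1@1 c2@4 c3@8, authorship .1..2...3...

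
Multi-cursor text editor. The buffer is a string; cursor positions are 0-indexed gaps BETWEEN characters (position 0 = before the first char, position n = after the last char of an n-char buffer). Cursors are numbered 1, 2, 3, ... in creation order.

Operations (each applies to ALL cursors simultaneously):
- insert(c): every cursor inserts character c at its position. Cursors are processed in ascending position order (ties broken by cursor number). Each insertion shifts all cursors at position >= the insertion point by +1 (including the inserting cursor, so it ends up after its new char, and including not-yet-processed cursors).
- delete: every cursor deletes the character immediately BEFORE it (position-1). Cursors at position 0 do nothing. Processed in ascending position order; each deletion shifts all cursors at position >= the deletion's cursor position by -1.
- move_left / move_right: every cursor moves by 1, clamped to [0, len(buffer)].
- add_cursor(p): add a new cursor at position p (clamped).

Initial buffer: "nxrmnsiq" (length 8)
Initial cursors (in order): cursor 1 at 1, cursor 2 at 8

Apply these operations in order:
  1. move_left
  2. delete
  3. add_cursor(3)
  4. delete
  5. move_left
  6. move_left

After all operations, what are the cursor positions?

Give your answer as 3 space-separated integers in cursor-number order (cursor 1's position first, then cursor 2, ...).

Answer: 0 2 0

Derivation:
After op 1 (move_left): buffer="nxrmnsiq" (len 8), cursors c1@0 c2@7, authorship ........
After op 2 (delete): buffer="nxrmnsq" (len 7), cursors c1@0 c2@6, authorship .......
After op 3 (add_cursor(3)): buffer="nxrmnsq" (len 7), cursors c1@0 c3@3 c2@6, authorship .......
After op 4 (delete): buffer="nxmnq" (len 5), cursors c1@0 c3@2 c2@4, authorship .....
After op 5 (move_left): buffer="nxmnq" (len 5), cursors c1@0 c3@1 c2@3, authorship .....
After op 6 (move_left): buffer="nxmnq" (len 5), cursors c1@0 c3@0 c2@2, authorship .....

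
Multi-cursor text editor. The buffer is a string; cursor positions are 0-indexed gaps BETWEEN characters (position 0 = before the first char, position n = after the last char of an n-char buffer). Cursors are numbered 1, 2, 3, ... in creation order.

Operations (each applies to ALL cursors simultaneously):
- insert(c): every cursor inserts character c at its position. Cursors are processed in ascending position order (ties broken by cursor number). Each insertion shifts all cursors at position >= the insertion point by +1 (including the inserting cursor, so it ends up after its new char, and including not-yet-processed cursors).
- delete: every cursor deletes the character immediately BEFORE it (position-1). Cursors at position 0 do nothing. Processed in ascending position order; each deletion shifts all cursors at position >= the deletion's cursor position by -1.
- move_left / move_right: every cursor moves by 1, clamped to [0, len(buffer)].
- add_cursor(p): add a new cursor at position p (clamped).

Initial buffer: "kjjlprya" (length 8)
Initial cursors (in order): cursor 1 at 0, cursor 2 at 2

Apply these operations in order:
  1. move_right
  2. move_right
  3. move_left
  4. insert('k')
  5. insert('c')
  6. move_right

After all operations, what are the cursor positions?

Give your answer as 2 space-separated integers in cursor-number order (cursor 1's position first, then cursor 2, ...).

After op 1 (move_right): buffer="kjjlprya" (len 8), cursors c1@1 c2@3, authorship ........
After op 2 (move_right): buffer="kjjlprya" (len 8), cursors c1@2 c2@4, authorship ........
After op 3 (move_left): buffer="kjjlprya" (len 8), cursors c1@1 c2@3, authorship ........
After op 4 (insert('k')): buffer="kkjjklprya" (len 10), cursors c1@2 c2@5, authorship .1..2.....
After op 5 (insert('c')): buffer="kkcjjkclprya" (len 12), cursors c1@3 c2@7, authorship .11..22.....
After op 6 (move_right): buffer="kkcjjkclprya" (len 12), cursors c1@4 c2@8, authorship .11..22.....

Answer: 4 8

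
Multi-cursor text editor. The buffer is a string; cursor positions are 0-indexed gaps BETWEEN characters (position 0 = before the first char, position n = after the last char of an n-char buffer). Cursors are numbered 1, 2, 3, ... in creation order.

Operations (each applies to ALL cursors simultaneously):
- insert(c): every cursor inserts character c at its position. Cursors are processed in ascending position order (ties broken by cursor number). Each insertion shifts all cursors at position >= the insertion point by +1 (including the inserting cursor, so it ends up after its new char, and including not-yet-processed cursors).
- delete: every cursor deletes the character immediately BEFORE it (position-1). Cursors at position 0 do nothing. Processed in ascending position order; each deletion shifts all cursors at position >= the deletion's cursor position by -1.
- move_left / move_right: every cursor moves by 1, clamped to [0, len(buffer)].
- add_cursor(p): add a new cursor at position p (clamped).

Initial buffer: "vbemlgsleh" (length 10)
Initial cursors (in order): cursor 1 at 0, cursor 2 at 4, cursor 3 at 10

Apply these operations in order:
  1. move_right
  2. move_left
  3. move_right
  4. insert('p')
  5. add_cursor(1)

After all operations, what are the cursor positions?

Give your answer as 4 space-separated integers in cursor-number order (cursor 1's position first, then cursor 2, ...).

After op 1 (move_right): buffer="vbemlgsleh" (len 10), cursors c1@1 c2@5 c3@10, authorship ..........
After op 2 (move_left): buffer="vbemlgsleh" (len 10), cursors c1@0 c2@4 c3@9, authorship ..........
After op 3 (move_right): buffer="vbemlgsleh" (len 10), cursors c1@1 c2@5 c3@10, authorship ..........
After op 4 (insert('p')): buffer="vpbemlpgslehp" (len 13), cursors c1@2 c2@7 c3@13, authorship .1....2.....3
After op 5 (add_cursor(1)): buffer="vpbemlpgslehp" (len 13), cursors c4@1 c1@2 c2@7 c3@13, authorship .1....2.....3

Answer: 2 7 13 1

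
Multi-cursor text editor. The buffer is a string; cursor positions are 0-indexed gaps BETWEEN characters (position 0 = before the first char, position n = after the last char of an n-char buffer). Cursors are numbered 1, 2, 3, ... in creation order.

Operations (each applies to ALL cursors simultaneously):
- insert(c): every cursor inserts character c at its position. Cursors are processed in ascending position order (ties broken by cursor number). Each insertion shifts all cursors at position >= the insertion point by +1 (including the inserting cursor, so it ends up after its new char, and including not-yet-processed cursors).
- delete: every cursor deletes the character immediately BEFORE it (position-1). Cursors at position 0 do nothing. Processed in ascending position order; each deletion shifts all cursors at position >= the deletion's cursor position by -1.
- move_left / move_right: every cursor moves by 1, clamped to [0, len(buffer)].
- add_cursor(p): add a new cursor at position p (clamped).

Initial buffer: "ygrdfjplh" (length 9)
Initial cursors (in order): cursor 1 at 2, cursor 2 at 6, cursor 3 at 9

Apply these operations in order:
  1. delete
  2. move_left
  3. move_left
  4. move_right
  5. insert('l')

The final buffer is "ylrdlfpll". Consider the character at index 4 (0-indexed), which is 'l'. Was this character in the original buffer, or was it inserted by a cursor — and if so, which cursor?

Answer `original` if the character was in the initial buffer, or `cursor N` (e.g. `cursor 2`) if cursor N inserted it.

After op 1 (delete): buffer="yrdfpl" (len 6), cursors c1@1 c2@4 c3@6, authorship ......
After op 2 (move_left): buffer="yrdfpl" (len 6), cursors c1@0 c2@3 c3@5, authorship ......
After op 3 (move_left): buffer="yrdfpl" (len 6), cursors c1@0 c2@2 c3@4, authorship ......
After op 4 (move_right): buffer="yrdfpl" (len 6), cursors c1@1 c2@3 c3@5, authorship ......
After op 5 (insert('l')): buffer="ylrdlfpll" (len 9), cursors c1@2 c2@5 c3@8, authorship .1..2..3.
Authorship (.=original, N=cursor N): . 1 . . 2 . . 3 .
Index 4: author = 2

Answer: cursor 2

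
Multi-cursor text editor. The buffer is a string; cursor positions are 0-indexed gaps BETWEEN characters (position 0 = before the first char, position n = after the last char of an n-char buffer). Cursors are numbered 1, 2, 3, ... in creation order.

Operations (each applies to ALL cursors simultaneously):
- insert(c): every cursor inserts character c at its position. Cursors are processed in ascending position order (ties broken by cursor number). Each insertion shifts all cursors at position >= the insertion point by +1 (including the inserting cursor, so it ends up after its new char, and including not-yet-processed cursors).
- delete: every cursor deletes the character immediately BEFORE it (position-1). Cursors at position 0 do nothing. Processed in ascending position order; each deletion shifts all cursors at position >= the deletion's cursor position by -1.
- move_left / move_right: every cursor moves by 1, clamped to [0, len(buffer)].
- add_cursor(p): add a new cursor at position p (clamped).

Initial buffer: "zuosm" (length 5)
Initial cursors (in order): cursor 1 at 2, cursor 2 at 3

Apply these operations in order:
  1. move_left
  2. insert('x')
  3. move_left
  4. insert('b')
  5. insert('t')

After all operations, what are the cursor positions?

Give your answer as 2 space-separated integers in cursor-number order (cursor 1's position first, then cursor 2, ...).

After op 1 (move_left): buffer="zuosm" (len 5), cursors c1@1 c2@2, authorship .....
After op 2 (insert('x')): buffer="zxuxosm" (len 7), cursors c1@2 c2@4, authorship .1.2...
After op 3 (move_left): buffer="zxuxosm" (len 7), cursors c1@1 c2@3, authorship .1.2...
After op 4 (insert('b')): buffer="zbxubxosm" (len 9), cursors c1@2 c2@5, authorship .11.22...
After op 5 (insert('t')): buffer="zbtxubtxosm" (len 11), cursors c1@3 c2@7, authorship .111.222...

Answer: 3 7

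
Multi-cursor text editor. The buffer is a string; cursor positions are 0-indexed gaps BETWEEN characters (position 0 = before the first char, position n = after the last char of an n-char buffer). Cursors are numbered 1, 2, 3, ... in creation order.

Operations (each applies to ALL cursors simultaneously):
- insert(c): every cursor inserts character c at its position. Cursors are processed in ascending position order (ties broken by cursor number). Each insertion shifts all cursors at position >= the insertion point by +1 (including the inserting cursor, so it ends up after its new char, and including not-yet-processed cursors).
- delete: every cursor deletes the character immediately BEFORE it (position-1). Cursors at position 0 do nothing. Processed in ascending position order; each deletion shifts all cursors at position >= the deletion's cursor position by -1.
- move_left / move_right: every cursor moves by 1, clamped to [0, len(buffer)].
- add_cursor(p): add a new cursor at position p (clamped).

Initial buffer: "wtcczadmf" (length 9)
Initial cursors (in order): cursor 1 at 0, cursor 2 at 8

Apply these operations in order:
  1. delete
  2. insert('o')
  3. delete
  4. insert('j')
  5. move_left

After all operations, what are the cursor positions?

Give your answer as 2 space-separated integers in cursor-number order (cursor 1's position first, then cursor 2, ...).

Answer: 0 8

Derivation:
After op 1 (delete): buffer="wtcczadf" (len 8), cursors c1@0 c2@7, authorship ........
After op 2 (insert('o')): buffer="owtcczadof" (len 10), cursors c1@1 c2@9, authorship 1.......2.
After op 3 (delete): buffer="wtcczadf" (len 8), cursors c1@0 c2@7, authorship ........
After op 4 (insert('j')): buffer="jwtcczadjf" (len 10), cursors c1@1 c2@9, authorship 1.......2.
After op 5 (move_left): buffer="jwtcczadjf" (len 10), cursors c1@0 c2@8, authorship 1.......2.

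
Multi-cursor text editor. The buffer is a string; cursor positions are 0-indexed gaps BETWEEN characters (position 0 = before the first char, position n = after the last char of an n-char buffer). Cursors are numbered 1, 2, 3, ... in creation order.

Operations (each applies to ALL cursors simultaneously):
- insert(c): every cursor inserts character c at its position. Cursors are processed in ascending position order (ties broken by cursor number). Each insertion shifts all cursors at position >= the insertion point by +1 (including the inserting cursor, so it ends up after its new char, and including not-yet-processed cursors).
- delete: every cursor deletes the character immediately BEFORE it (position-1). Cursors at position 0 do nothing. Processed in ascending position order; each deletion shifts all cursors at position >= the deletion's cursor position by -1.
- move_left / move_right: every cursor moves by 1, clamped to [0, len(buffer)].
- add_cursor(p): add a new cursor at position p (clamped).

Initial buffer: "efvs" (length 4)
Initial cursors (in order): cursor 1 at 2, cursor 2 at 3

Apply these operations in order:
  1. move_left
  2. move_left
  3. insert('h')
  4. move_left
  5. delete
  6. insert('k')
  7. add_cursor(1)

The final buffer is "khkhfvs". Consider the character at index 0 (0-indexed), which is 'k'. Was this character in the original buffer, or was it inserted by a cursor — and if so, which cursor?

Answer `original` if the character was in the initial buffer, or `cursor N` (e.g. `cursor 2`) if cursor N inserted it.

Answer: cursor 1

Derivation:
After op 1 (move_left): buffer="efvs" (len 4), cursors c1@1 c2@2, authorship ....
After op 2 (move_left): buffer="efvs" (len 4), cursors c1@0 c2@1, authorship ....
After op 3 (insert('h')): buffer="hehfvs" (len 6), cursors c1@1 c2@3, authorship 1.2...
After op 4 (move_left): buffer="hehfvs" (len 6), cursors c1@0 c2@2, authorship 1.2...
After op 5 (delete): buffer="hhfvs" (len 5), cursors c1@0 c2@1, authorship 12...
After op 6 (insert('k')): buffer="khkhfvs" (len 7), cursors c1@1 c2@3, authorship 1122...
After op 7 (add_cursor(1)): buffer="khkhfvs" (len 7), cursors c1@1 c3@1 c2@3, authorship 1122...
Authorship (.=original, N=cursor N): 1 1 2 2 . . .
Index 0: author = 1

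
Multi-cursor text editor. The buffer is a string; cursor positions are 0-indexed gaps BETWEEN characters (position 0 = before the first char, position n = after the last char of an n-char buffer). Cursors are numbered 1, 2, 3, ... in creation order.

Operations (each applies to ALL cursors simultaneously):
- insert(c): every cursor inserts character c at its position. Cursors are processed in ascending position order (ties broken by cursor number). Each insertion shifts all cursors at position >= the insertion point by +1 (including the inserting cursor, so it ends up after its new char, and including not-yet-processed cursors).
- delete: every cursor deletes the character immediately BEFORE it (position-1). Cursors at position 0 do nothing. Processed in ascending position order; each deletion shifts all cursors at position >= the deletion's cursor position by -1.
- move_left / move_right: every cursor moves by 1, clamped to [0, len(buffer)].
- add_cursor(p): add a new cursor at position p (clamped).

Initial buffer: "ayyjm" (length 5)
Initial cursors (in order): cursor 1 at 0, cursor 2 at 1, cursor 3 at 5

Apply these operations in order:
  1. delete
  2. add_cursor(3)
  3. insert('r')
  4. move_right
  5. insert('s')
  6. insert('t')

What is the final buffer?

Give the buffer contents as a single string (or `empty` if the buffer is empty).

Answer: rryssttyjrrsstt

Derivation:
After op 1 (delete): buffer="yyj" (len 3), cursors c1@0 c2@0 c3@3, authorship ...
After op 2 (add_cursor(3)): buffer="yyj" (len 3), cursors c1@0 c2@0 c3@3 c4@3, authorship ...
After op 3 (insert('r')): buffer="rryyjrr" (len 7), cursors c1@2 c2@2 c3@7 c4@7, authorship 12...34
After op 4 (move_right): buffer="rryyjrr" (len 7), cursors c1@3 c2@3 c3@7 c4@7, authorship 12...34
After op 5 (insert('s')): buffer="rryssyjrrss" (len 11), cursors c1@5 c2@5 c3@11 c4@11, authorship 12.12..3434
After op 6 (insert('t')): buffer="rryssttyjrrsstt" (len 15), cursors c1@7 c2@7 c3@15 c4@15, authorship 12.1212..343434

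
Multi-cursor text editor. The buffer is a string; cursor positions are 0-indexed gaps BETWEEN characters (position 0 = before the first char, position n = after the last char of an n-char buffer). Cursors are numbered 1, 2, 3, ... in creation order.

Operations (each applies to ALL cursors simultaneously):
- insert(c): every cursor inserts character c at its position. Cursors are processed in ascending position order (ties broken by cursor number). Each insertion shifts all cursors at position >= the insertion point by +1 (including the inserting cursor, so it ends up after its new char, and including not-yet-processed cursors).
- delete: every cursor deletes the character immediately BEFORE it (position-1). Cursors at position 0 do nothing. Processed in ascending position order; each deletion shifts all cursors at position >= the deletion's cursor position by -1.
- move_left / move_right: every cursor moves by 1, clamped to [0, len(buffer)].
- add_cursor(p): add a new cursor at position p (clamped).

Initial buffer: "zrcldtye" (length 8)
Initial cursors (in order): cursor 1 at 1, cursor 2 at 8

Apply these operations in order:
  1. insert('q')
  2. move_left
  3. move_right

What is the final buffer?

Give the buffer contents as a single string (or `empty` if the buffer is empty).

After op 1 (insert('q')): buffer="zqrcldtyeq" (len 10), cursors c1@2 c2@10, authorship .1.......2
After op 2 (move_left): buffer="zqrcldtyeq" (len 10), cursors c1@1 c2@9, authorship .1.......2
After op 3 (move_right): buffer="zqrcldtyeq" (len 10), cursors c1@2 c2@10, authorship .1.......2

Answer: zqrcldtyeq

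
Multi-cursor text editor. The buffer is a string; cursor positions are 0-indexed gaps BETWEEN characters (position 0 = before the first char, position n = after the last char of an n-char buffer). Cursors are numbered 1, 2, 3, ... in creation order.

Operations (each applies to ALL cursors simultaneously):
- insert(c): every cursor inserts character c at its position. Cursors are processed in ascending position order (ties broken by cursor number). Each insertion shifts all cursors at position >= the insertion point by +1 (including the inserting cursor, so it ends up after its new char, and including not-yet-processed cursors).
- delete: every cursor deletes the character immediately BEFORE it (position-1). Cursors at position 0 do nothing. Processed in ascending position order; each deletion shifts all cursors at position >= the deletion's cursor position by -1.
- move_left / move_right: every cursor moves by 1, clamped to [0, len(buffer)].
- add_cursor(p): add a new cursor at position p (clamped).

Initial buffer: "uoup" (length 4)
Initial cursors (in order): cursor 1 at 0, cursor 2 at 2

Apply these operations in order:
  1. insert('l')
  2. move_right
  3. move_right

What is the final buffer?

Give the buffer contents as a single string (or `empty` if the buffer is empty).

Answer: luolup

Derivation:
After op 1 (insert('l')): buffer="luolup" (len 6), cursors c1@1 c2@4, authorship 1..2..
After op 2 (move_right): buffer="luolup" (len 6), cursors c1@2 c2@5, authorship 1..2..
After op 3 (move_right): buffer="luolup" (len 6), cursors c1@3 c2@6, authorship 1..2..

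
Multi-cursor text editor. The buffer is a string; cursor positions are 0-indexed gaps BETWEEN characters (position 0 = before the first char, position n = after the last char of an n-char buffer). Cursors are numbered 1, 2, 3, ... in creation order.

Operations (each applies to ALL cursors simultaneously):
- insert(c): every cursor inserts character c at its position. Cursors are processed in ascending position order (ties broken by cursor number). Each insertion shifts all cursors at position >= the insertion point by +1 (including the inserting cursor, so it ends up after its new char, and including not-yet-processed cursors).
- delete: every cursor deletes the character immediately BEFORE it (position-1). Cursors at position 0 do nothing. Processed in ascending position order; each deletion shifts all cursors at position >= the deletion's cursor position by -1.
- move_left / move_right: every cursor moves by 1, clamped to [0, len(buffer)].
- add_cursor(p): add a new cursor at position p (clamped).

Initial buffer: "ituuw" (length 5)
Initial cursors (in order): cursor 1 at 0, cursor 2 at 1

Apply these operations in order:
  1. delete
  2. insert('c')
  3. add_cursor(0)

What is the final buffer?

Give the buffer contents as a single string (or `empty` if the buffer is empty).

After op 1 (delete): buffer="tuuw" (len 4), cursors c1@0 c2@0, authorship ....
After op 2 (insert('c')): buffer="cctuuw" (len 6), cursors c1@2 c2@2, authorship 12....
After op 3 (add_cursor(0)): buffer="cctuuw" (len 6), cursors c3@0 c1@2 c2@2, authorship 12....

Answer: cctuuw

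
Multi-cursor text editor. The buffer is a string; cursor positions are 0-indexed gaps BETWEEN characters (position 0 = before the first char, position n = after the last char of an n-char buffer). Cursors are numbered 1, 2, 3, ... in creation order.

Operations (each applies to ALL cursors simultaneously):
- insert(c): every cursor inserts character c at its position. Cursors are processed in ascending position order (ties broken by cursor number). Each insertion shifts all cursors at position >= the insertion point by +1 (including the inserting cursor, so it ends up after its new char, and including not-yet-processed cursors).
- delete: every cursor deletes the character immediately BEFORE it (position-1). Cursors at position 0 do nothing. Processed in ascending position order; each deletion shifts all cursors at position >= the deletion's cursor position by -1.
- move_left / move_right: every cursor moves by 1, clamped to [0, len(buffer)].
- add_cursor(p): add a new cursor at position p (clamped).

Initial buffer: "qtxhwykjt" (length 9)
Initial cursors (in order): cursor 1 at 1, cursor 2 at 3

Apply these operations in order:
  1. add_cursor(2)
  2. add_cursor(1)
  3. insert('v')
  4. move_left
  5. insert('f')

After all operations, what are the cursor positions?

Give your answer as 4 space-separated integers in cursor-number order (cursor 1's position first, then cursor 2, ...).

After op 1 (add_cursor(2)): buffer="qtxhwykjt" (len 9), cursors c1@1 c3@2 c2@3, authorship .........
After op 2 (add_cursor(1)): buffer="qtxhwykjt" (len 9), cursors c1@1 c4@1 c3@2 c2@3, authorship .........
After op 3 (insert('v')): buffer="qvvtvxvhwykjt" (len 13), cursors c1@3 c4@3 c3@5 c2@7, authorship .14.3.2......
After op 4 (move_left): buffer="qvvtvxvhwykjt" (len 13), cursors c1@2 c4@2 c3@4 c2@6, authorship .14.3.2......
After op 5 (insert('f')): buffer="qvffvtfvxfvhwykjt" (len 17), cursors c1@4 c4@4 c3@7 c2@10, authorship .1144.33.22......

Answer: 4 10 7 4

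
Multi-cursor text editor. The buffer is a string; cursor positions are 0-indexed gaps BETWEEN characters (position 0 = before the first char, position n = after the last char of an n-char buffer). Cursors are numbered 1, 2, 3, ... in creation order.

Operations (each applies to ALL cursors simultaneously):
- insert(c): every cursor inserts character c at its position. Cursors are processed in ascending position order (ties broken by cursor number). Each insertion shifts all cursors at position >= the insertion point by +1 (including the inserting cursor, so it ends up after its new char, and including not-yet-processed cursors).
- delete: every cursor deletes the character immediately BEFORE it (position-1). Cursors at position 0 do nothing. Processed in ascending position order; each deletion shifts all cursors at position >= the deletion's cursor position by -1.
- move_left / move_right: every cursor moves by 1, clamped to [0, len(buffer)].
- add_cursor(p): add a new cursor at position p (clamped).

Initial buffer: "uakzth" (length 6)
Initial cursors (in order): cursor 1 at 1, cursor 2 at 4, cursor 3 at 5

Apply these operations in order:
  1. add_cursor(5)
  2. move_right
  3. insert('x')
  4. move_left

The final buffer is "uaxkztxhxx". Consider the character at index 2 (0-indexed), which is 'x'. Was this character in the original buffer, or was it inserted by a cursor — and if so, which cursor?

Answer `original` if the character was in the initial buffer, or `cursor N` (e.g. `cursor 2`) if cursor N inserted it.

After op 1 (add_cursor(5)): buffer="uakzth" (len 6), cursors c1@1 c2@4 c3@5 c4@5, authorship ......
After op 2 (move_right): buffer="uakzth" (len 6), cursors c1@2 c2@5 c3@6 c4@6, authorship ......
After op 3 (insert('x')): buffer="uaxkztxhxx" (len 10), cursors c1@3 c2@7 c3@10 c4@10, authorship ..1...2.34
After op 4 (move_left): buffer="uaxkztxhxx" (len 10), cursors c1@2 c2@6 c3@9 c4@9, authorship ..1...2.34
Authorship (.=original, N=cursor N): . . 1 . . . 2 . 3 4
Index 2: author = 1

Answer: cursor 1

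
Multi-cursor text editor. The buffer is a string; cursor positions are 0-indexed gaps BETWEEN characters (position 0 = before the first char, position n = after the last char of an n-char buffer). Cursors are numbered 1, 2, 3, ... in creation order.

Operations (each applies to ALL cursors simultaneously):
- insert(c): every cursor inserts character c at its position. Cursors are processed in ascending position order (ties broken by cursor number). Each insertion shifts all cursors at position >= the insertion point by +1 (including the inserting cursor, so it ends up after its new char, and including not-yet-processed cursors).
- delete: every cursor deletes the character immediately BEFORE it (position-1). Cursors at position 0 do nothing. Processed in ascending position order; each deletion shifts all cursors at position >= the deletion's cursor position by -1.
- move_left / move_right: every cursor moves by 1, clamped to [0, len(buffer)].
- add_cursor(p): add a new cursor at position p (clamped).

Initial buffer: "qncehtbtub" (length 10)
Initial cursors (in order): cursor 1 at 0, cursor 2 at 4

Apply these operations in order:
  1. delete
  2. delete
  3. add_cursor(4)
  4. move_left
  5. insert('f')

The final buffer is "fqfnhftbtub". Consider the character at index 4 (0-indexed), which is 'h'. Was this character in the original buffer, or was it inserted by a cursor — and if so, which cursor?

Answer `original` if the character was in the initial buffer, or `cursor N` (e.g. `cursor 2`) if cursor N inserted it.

After op 1 (delete): buffer="qnchtbtub" (len 9), cursors c1@0 c2@3, authorship .........
After op 2 (delete): buffer="qnhtbtub" (len 8), cursors c1@0 c2@2, authorship ........
After op 3 (add_cursor(4)): buffer="qnhtbtub" (len 8), cursors c1@0 c2@2 c3@4, authorship ........
After op 4 (move_left): buffer="qnhtbtub" (len 8), cursors c1@0 c2@1 c3@3, authorship ........
After op 5 (insert('f')): buffer="fqfnhftbtub" (len 11), cursors c1@1 c2@3 c3@6, authorship 1.2..3.....
Authorship (.=original, N=cursor N): 1 . 2 . . 3 . . . . .
Index 4: author = original

Answer: original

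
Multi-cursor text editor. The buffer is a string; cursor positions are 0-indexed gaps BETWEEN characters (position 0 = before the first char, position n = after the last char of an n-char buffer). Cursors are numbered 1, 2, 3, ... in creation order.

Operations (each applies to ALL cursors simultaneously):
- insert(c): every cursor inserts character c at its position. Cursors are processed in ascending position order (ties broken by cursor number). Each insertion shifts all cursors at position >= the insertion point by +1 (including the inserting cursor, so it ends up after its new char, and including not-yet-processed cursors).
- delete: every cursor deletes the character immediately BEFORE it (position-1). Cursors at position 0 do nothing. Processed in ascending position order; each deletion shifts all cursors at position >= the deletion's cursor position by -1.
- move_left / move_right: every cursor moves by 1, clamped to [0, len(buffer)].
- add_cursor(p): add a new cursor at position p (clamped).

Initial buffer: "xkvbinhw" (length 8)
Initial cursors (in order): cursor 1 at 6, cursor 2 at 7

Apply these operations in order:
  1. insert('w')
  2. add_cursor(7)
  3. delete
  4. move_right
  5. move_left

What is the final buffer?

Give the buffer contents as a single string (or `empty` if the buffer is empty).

After op 1 (insert('w')): buffer="xkvbinwhww" (len 10), cursors c1@7 c2@9, authorship ......1.2.
After op 2 (add_cursor(7)): buffer="xkvbinwhww" (len 10), cursors c1@7 c3@7 c2@9, authorship ......1.2.
After op 3 (delete): buffer="xkvbihw" (len 7), cursors c1@5 c3@5 c2@6, authorship .......
After op 4 (move_right): buffer="xkvbihw" (len 7), cursors c1@6 c3@6 c2@7, authorship .......
After op 5 (move_left): buffer="xkvbihw" (len 7), cursors c1@5 c3@5 c2@6, authorship .......

Answer: xkvbihw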